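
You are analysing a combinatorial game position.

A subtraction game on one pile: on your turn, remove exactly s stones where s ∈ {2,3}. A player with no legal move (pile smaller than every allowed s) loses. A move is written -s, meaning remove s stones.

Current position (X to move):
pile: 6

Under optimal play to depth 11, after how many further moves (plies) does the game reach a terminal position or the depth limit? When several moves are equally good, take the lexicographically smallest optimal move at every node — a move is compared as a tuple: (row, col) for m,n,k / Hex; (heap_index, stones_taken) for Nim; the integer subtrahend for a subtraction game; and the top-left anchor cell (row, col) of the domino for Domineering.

PV length from [6]: 2 plies

ply 1, X at 6 | -2=-1→4*; -3=-1→3
ply 2, O at 4 | -2=-1→2; -3=+1→1*
ply 3: 1 is terminal -1 (X); from 6 depth 11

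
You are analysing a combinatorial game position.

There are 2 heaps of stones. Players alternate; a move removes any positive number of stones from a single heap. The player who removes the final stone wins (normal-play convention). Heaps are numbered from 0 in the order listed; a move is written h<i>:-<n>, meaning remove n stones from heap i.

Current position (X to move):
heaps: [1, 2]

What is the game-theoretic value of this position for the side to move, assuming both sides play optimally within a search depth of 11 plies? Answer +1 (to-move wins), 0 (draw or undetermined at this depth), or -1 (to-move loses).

value((1,2), X) = +1

ply 1, X at (1,2) | h0:-1=-1→(0,2); h1:-1=+1→(1,1)*; h1:-2=-1→(1,0)
ply 2, O at (1,1) | h0:-1=-1→(0,1)*; h1:-1=-1→(1,0)
ply 3, X at (0,1) | h1:-1=+1→(0,0)*
ply 4: (0,0) is terminal -1 (O); from (1,2) depth 11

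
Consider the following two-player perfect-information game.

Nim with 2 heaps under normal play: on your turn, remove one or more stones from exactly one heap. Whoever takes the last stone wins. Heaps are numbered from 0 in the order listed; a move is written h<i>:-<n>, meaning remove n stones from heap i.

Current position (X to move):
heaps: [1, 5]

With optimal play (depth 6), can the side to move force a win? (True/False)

X winning at [(1,5)]: True

ply 1, X at (1,5) | h0:-1=-1→(0,5); h1:-1=-1→(1,4); h1:-2=-1→(1,3); h1:-3=-1→(1,2); h1:-4=+1→(1,1)*; h1:-5=-1→(1,0)
ply 2, O at (1,1) | h0:-1=-1→(0,1)*; h1:-1=-1→(1,0)
ply 3, X at (0,1) | h1:-1=+1→(0,0)*
ply 4: (0,0) is terminal -1 (O); from (1,5) depth 6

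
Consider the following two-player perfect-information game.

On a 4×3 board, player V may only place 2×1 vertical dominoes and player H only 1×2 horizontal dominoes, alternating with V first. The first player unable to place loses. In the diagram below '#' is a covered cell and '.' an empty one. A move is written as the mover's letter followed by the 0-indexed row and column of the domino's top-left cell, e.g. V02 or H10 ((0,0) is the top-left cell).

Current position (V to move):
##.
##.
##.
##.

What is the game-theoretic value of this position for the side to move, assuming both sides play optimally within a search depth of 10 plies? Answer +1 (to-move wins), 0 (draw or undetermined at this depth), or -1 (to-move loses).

value(##./##./##./##., V) = +1

ply 1, V at ##./##./##./##. | V02=+1→###/###/##./##.*; V12=+1→##./###/###/##.; V22=+1→##./##./###/###
ply 2: ###/###/##./##. is terminal -1 (H); from ##./##./##./##. depth 10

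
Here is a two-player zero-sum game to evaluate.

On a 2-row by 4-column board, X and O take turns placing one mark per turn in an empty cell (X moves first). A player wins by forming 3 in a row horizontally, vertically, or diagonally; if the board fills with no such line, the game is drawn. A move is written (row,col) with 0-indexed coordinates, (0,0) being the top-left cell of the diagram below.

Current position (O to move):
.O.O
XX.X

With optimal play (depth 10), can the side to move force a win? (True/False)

ply 1, O at .O.O/XX.X | (0,0)=-1→OO.O/XX.X; (0,2)=+1→.OOO/XX.X*; (1,2)=+0→.O.O/XXOX
ply 2: .OOO/XX.X is terminal -1 (X); from .O.O/XX.X depth 10

O winning at [.O.O/XX.X]: True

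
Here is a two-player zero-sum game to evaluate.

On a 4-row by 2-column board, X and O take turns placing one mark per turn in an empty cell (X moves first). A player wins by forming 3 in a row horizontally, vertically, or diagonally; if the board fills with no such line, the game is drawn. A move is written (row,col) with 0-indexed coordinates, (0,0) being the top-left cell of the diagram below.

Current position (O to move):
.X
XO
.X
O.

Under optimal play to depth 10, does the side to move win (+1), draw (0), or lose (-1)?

[.X/XO/.X/O.] O move#1: (0,0):+0/OX/XO/.X/O.*, (2,0):+0/.X/XO/OX/O., (3,1):+0/.X/XO/.X/OO
[OX/XO/.X/O.] X move#2: (2,0):+0/OX/XO/XX/O.*, (3,1):+0/OX/XO/.X/OX
[OX/XO/XX/O.] O move#3: (3,1):+0/OX/XO/XX/OO*
[OX/XO/XX/OO] end (terminal +0, X#4); searched .X/XO/.X/O. to 10

value(.X/XO/.X/O., O) = 0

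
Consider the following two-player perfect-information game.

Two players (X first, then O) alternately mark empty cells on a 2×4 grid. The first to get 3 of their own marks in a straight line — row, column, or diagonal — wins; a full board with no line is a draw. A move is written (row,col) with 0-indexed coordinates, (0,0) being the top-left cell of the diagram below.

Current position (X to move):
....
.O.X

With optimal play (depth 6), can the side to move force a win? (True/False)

p1 X@[..../.O.X]: (0,0)[X.../.O.X]+0* (0,1)[.X../.O.X]+0 (0,2)[..X./.O.X]+0 (0,3)[...X/.O.X]+0 (1,0)[..../XO.X]+0 (1,2)[..../.OXX]+0
p2 O@[X.../.O.X]: (0,1)[XO../.O.X]+0* (0,2)[X.O./.O.X]+0 (0,3)[X..O/.O.X]+0 (1,0)[X.../OO.X]+0 (1,2)[X.../.OOX]+0
p3 X@[XO../.O.X]: (0,2)[XOX./.O.X]+0* (0,3)[XO.X/.O.X]+0 (1,0)[XO../XO.X]+0 (1,2)[XO../.OXX]+0
p4 O@[XOX./.O.X]: (0,3)[XOXO/.O.X]+0* (1,0)[XOX./OO.X]+0 (1,2)[XOX./.OOX]+0
p5 X@[XOXO/.O.X]: (1,0)[XOXO/XO.X]+0* (1,2)[XOXO/.OXX]+0
p6 O@[XOXO/XO.X]: (1,2)[XOXO/XOOX]+0*
p7 X@[XOXO/XOOX] terminal +0; root [..../.O.X] d6

X winning at [..../.O.X]: False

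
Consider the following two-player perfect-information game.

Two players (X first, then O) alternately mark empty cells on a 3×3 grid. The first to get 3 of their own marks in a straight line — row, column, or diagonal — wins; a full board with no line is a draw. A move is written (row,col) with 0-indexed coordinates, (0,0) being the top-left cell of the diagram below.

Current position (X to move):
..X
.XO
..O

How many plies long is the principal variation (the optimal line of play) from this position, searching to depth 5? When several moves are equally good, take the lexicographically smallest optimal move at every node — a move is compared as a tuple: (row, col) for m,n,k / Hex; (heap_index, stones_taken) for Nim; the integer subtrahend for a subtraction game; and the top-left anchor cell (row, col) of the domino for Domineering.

ply 1, X at ..X/.XO/..O | (0,0)=+1→X.X/.XO/..O*; (0,1)=+1→.XX/.XO/..O; (1,0)=+0→..X/XXO/..O; (2,0)=+1→..X/.XO/X.O; (2,1)=+1→..X/.XO/.XO
ply 2, O at X.X/.XO/..O | (0,1)=-1→XOX/.XO/..O*; (1,0)=-1→X.X/OXO/..O; (2,0)=-1→X.X/.XO/O.O; (2,1)=-1→X.X/.XO/.OO
ply 3, X at XOX/.XO/..O | (1,0)=+0→XOX/XXO/..O; (2,0)=+1→XOX/.XO/X.O*; (2,1)=+0→XOX/.XO/.XO
ply 4: XOX/.XO/X.O is terminal -1 (O); from ..X/.XO/..O depth 5

PV length from [..X/.XO/..O]: 3 plies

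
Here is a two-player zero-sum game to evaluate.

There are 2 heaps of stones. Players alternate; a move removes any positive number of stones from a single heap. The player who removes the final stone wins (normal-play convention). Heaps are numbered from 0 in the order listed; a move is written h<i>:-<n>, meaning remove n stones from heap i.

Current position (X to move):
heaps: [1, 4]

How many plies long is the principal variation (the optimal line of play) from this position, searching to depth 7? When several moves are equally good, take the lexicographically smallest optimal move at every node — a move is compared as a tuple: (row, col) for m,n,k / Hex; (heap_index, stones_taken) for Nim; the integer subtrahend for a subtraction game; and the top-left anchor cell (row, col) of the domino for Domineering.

PV length from [(1,4)]: 3 plies

p1 X@[(1,4)]: h0:-1[(0,4)]-1 h1:-1[(1,3)]-1 h1:-2[(1,2)]-1 h1:-3[(1,1)]+1* h1:-4[(1,0)]-1
p2 O@[(1,1)]: h0:-1[(0,1)]-1* h1:-1[(1,0)]-1
p3 X@[(0,1)]: h1:-1[(0,0)]+1*
p4 O@[(0,0)] terminal -1; root [(1,4)] d7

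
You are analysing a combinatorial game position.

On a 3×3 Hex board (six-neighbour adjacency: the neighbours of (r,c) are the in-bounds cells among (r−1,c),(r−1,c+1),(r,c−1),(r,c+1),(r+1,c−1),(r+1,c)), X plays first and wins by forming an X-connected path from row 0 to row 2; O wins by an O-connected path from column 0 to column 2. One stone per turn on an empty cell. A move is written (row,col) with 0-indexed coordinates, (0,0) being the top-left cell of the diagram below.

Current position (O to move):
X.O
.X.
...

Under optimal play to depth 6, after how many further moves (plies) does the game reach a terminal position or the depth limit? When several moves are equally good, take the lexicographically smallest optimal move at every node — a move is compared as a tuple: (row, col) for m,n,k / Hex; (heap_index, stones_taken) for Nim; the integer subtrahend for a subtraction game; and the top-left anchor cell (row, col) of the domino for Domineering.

p1 O@[X.O/.X./...]: (0,1)[XOO/.X./...]-1* (1,0)[X.O/OX./...]-1 (1,2)[X.O/.XO/...]-1 (2,0)[X.O/.X./O..]-1 (2,1)[X.O/.X./.O.]-1 (2,2)[X.O/.X./..O]-1
p2 X@[XOO/.X./...]: (1,0)[XOO/XX./...]+1* (1,2)[XOO/.XX/...]-1 (2,0)[XOO/.X./X..]-1 (2,1)[XOO/.X./.X.]-1 (2,2)[XOO/.X./..X]-1
p3 O@[XOO/XX./...]: (1,2)[XOO/XXO/...]-1* (2,0)[XOO/XX./O..]-1 (2,1)[XOO/XX./.O.]-1 (2,2)[XOO/XX./..O]-1
p4 X@[XOO/XXO/...]: (2,0)[XOO/XXO/X..]+1* (2,1)[XOO/XXO/.X.]+1 (2,2)[XOO/XXO/..X]+1
p5 O@[XOO/XXO/X..] terminal -1; root [X.O/.X./...] d6

PV length from [X.O/.X./...]: 4 plies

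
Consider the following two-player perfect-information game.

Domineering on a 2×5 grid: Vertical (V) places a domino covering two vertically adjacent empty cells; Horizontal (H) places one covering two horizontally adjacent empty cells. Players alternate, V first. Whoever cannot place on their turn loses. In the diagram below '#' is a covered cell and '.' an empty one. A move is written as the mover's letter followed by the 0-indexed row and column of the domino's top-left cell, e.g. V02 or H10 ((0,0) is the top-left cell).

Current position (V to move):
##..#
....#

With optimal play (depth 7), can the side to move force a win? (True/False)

V winning at [##..#/....#]: True

p1 V@[##..#/....#]: V02[###.#/..#.#]+1* V03[##.##/...##]-1
p2 H@[###.#/..#.#]: H10[###.#/###.#]-1*
p3 V@[###.#/###.#]: V03[#####/#####]+1*
p4 H@[#####/#####] terminal -1; root [##..#/....#] d7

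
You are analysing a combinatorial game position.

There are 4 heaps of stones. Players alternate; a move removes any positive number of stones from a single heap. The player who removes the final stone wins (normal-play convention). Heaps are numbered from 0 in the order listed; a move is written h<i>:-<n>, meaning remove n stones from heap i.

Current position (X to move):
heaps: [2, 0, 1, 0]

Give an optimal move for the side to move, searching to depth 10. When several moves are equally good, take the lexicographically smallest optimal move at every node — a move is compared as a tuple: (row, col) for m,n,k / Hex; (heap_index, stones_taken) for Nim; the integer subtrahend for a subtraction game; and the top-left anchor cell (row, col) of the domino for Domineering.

X's best at [(2,0,1,0)]: h0:-1

[(2,0,1,0)] X move#1: h0:-1:+1/(1,0,1,0)*, h0:-2:-1/(0,0,1,0), h2:-1:-1/(2,0,0,0)
[(1,0,1,0)] O move#2: h0:-1:-1/(0,0,1,0)*, h2:-1:-1/(1,0,0,0)
[(0,0,1,0)] X move#3: h2:-1:+1/(0,0,0,0)*
[(0,0,0,0)] end (terminal -1, O#4); searched (2,0,1,0) to 10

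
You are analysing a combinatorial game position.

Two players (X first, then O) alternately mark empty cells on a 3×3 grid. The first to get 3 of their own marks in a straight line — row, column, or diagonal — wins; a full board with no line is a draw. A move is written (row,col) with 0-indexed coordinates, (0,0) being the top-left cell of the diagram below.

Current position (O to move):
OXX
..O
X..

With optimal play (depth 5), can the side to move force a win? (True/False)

O winning at [OXX/..O/X..]: True

[OXX/..O/X..] O move#1: (1,0):-1/OXX/O.O/X.., (1,1):+1/OXX/.OO/X..*, (2,1):-1/OXX/..O/XO., (2,2):-1/OXX/..O/X.O
[OXX/.OO/X..] X move#2: (1,0):-1/OXX/XOO/X..*, (2,1):-1/OXX/.OO/XX., (2,2):-1/OXX/.OO/X.X
[OXX/XOO/X..] O move#3: (2,1):+0/OXX/XOO/XO., (2,2):+1/OXX/XOO/X.O*
[OXX/XOO/X.O] end (terminal -1, X#4); searched OXX/..O/X.. to 5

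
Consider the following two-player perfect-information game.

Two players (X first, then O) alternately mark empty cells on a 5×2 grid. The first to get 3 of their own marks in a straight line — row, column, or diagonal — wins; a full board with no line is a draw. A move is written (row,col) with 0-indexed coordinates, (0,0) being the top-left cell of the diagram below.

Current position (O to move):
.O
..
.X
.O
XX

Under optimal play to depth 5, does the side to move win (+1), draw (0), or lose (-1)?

[.O/../.X/.O/XX] O move#1: (0,0):+0/OO/../.X/.O/XX*, (1,0):+0/.O/O./.X/.O/XX, (1,1):+0/.O/.O/.X/.O/XX, (2,0):+0/.O/../OX/.O/XX, (3,0):+0/.O/../.X/OO/XX
[OO/../.X/.O/XX] X move#2: (1,0):+0/OO/X./.X/.O/XX*, (1,1):+0/OO/.X/.X/.O/XX, (2,0):+0/OO/../XX/.O/XX, (3,0):+0/OO/../.X/XO/XX
[OO/X./.X/.O/XX] O move#3: (1,1):+0/OO/XO/.X/.O/XX*, (2,0):+0/OO/X./OX/.O/XX, (3,0):+0/OO/X./.X/OO/XX
[OO/XO/.X/.O/XX] X move#4: (2,0):+0/OO/XO/XX/.O/XX*, (3,0):+0/OO/XO/.X/XO/XX
[OO/XO/XX/.O/XX] O move#5: (3,0):+0/OO/XO/XX/OO/XX*
[OO/XO/XX/OO/XX] end (terminal +0, X#6); searched .O/../.X/.O/XX to 5

value(.O/../.X/.O/XX, O) = 0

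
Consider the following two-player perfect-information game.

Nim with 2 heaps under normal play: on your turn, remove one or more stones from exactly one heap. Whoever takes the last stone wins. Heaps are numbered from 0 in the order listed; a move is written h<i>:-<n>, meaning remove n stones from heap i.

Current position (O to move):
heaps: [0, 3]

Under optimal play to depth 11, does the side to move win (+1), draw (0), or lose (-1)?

p1 O@[(0,3)]: h1:-1[(0,2)]-1 h1:-2[(0,1)]-1 h1:-3[(0,0)]+1*
p2 X@[(0,0)] terminal -1; root [(0,3)] d11

value((0,3), O) = +1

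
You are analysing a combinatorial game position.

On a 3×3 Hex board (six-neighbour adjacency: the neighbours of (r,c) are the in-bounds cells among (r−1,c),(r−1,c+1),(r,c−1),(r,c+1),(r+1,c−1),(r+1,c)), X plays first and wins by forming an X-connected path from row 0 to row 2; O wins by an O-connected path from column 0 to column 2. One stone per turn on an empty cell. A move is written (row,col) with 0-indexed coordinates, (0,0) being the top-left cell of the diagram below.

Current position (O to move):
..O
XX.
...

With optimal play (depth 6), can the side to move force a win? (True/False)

ply 1, O at ..O/XX./... | (0,0)=-1→O.O/XX./...*; (0,1)=-1→.OO/XX./...; (1,2)=-1→..O/XXO/...; (2,0)=-1→..O/XX./O..; (2,1)=-1→..O/XX./.O.; (2,2)=-1→..O/XX./..O
ply 2, X at O.O/XX./... | (0,1)=+1→OXO/XX./...*; (1,2)=-1→O.O/XXX/...; (2,0)=-1→O.O/XX./X..; (2,1)=-1→O.O/XX./.X.; (2,2)=-1→O.O/XX./..X
ply 3, O at OXO/XX./... | (1,2)=-1→OXO/XXO/...*; (2,0)=-1→OXO/XX./O..; (2,1)=-1→OXO/XX./.O.; (2,2)=-1→OXO/XX./..O
ply 4, X at OXO/XXO/... | (2,0)=+1→OXO/XXO/X..*; (2,1)=+1→OXO/XXO/.X.; (2,2)=+1→OXO/XXO/..X
ply 5: OXO/XXO/X.. is terminal -1 (O); from ..O/XX./... depth 6

O winning at [..O/XX./...]: False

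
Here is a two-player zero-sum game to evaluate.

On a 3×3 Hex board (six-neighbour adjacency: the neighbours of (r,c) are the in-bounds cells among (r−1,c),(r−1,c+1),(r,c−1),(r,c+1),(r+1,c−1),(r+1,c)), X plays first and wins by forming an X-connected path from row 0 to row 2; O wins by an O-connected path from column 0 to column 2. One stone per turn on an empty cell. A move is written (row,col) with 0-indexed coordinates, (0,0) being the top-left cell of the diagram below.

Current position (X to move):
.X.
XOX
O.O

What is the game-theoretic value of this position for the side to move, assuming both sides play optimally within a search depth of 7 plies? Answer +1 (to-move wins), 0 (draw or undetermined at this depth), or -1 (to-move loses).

value(.X./XOX/O.O, X) = -1

[.X./XOX/O.O] X move#1: (0,0):-1/XX./XOX/O.O*, (0,2):-1/.XX/XOX/O.O, (2,1):-1/.X./XOX/OXO
[XX./XOX/O.O] O move#2: (0,2):+1/XXO/XOX/O.O*, (2,1):+1/XX./XOX/OOO
[XXO/XOX/O.O] end (terminal -1, X#3); searched .X./XOX/O.O to 7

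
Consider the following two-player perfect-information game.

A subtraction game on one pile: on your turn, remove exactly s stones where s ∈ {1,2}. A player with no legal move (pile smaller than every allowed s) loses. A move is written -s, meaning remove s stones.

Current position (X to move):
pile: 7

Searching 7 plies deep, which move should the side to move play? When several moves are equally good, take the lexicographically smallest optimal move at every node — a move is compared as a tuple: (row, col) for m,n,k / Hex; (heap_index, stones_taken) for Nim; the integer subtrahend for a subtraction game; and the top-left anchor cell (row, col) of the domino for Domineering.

X's best at [7]: -1

ply 1, X at 7 | -1=+1→6*; -2=-1→5
ply 2, O at 6 | -1=-1→5*; -2=-1→4
ply 3, X at 5 | -1=-1→4; -2=+1→3*
ply 4, O at 3 | -1=-1→2*; -2=-1→1
ply 5, X at 2 | -1=-1→1; -2=+1→0*
ply 6: 0 is terminal -1 (O); from 7 depth 7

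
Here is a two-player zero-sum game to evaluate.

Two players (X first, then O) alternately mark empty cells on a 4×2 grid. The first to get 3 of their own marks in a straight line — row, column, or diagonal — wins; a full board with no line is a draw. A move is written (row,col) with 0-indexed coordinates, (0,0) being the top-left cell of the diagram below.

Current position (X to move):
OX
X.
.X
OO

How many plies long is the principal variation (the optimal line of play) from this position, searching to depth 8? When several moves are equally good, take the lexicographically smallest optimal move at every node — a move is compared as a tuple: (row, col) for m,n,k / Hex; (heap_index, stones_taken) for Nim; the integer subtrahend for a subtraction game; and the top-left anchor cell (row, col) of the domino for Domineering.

PV length from [OX/X./.X/OO]: 1 ply

ply 1, X at OX/X./.X/OO | (1,1)=+1→OX/XX/.X/OO*; (2,0)=+0→OX/X./XX/OO
ply 2: OX/XX/.X/OO is terminal -1 (O); from OX/X./.X/OO depth 8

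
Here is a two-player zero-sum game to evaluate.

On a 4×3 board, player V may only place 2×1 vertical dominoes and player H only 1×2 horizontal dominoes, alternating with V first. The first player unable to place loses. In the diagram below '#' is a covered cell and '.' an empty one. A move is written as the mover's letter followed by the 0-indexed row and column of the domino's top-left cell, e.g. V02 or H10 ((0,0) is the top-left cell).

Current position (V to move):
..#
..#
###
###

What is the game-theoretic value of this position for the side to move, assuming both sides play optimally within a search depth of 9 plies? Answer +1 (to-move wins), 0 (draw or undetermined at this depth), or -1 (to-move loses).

value(..#/..#/###/###, V) = +1

p1 V@[..#/..#/###/###]: V00[#.#/#.#/###/###]+1* V01[.##/.##/###/###]+1
p2 H@[#.#/#.#/###/###] terminal -1; root [..#/..#/###/###] d9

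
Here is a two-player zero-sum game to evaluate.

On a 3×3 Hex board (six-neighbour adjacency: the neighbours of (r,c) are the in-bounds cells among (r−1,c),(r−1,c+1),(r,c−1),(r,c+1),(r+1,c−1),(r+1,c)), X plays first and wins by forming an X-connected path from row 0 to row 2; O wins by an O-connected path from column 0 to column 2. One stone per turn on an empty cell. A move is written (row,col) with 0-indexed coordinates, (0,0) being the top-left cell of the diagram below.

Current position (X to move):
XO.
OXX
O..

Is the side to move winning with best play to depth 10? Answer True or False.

X winning at [XO./OXX/O..]: True

ply 1, X at XO./OXX/O.. | (0,2)=+1→XOX/OXX/O..*; (2,1)=-1→XO./OXX/OX.; (2,2)=-1→XO./OXX/O.X
ply 2, O at XOX/OXX/O.. | (2,1)=-1→XOX/OXX/OO.*; (2,2)=-1→XOX/OXX/O.O
ply 3, X at XOX/OXX/OO. | (2,2)=+1→XOX/OXX/OOX*
ply 4: XOX/OXX/OOX is terminal -1 (O); from XO./OXX/O.. depth 10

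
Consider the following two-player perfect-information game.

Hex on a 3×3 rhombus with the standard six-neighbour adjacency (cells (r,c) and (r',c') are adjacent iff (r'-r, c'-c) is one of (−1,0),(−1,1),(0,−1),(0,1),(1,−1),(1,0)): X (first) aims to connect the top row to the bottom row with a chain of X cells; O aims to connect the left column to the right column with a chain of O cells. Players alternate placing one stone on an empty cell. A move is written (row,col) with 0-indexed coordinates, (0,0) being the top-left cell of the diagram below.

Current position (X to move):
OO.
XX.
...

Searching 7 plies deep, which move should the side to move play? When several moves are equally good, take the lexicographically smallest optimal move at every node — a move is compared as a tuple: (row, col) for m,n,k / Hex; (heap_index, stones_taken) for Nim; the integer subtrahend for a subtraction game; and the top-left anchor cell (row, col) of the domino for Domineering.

p1 X@[OO./XX./...]: (0,2)[OOX/XX./...]+1* (1,2)[OO./XXX/...]-1 (2,0)[OO./XX./X..]-1 (2,1)[OO./XX./.X.]-1 (2,2)[OO./XX./..X]-1
p2 O@[OOX/XX./...]: (1,2)[OOX/XXO/...]-1* (2,0)[OOX/XX./O..]-1 (2,1)[OOX/XX./.O.]-1 (2,2)[OOX/XX./..O]-1
p3 X@[OOX/XXO/...]: (2,0)[OOX/XXO/X..]+1* (2,1)[OOX/XXO/.X.]+1 (2,2)[OOX/XXO/..X]+1
p4 O@[OOX/XXO/X..] terminal -1; root [OO./XX./...] d7

X's best at [OO./XX./...]: (0,2)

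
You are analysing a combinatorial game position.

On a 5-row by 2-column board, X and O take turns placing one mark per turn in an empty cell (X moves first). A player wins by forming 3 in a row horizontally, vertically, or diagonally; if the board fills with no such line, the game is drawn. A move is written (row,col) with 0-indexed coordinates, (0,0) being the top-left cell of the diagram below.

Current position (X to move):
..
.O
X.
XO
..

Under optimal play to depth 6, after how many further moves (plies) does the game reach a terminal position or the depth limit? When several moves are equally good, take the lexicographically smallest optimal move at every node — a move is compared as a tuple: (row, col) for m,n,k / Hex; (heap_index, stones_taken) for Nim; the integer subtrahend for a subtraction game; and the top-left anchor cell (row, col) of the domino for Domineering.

PV length from [../.O/X./XO/..]: 1 ply

ply 1, X at ../.O/X./XO/.. | (0,0)=-1→X./.O/X./XO/..; (0,1)=-1→.X/.O/X./XO/..; (1,0)=+1→../XO/X./XO/..*; (2,1)=+1→../.O/XX/XO/..; (4,0)=+1→../.O/X./XO/X.; (4,1)=-1→../.O/X./XO/.X
ply 2: ../XO/X./XO/.. is terminal -1 (O); from ../.O/X./XO/.. depth 6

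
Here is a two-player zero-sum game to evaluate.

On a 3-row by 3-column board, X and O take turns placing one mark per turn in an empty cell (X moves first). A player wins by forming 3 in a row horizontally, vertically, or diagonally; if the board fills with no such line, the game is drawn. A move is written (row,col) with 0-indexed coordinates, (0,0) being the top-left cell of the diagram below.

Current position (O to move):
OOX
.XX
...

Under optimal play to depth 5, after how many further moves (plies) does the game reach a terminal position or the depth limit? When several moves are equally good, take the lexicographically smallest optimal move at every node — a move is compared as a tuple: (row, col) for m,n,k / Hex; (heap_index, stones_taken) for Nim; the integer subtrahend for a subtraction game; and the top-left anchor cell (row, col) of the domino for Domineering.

PV length from [OOX/.XX/...]: 2 plies

p1 O@[OOX/.XX/...]: (1,0)[OOX/OXX/...]-1* (2,0)[OOX/.XX/O..]-1 (2,1)[OOX/.XX/.O.]-1 (2,2)[OOX/.XX/..O]-1
p2 X@[OOX/OXX/...]: (2,0)[OOX/OXX/X..]+1* (2,1)[OOX/OXX/.X.]-1 (2,2)[OOX/OXX/..X]+1
p3 O@[OOX/OXX/X..] terminal -1; root [OOX/.XX/...] d5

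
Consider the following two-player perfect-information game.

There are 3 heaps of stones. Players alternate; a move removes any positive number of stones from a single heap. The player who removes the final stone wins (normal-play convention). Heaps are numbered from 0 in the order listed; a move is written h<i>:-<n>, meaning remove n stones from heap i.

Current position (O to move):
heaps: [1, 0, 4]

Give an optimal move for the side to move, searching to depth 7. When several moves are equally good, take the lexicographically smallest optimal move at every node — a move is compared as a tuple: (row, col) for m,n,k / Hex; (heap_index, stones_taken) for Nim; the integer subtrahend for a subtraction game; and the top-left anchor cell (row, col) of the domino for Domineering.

p1 O@[(1,0,4)]: h0:-1[(0,0,4)]-1 h2:-1[(1,0,3)]-1 h2:-2[(1,0,2)]-1 h2:-3[(1,0,1)]+1* h2:-4[(1,0,0)]-1
p2 X@[(1,0,1)]: h0:-1[(0,0,1)]-1* h2:-1[(1,0,0)]-1
p3 O@[(0,0,1)]: h2:-1[(0,0,0)]+1*
p4 X@[(0,0,0)] terminal -1; root [(1,0,4)] d7

O's best at [(1,0,4)]: h2:-3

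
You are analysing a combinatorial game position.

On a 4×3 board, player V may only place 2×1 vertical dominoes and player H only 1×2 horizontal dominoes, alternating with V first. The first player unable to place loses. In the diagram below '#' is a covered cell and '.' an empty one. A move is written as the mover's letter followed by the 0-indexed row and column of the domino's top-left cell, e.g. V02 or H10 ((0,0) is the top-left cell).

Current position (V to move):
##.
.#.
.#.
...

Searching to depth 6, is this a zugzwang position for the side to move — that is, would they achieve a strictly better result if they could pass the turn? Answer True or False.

p1 V@[##./.#./.#./...]: V02[###/.##/.#./...]+1* V10[##./##./##./...]+1 V12[##./.##/.##/...]+1 V20[##./.#./##./#..]+1 V22[##./.#./.##/..#]+1
p2 H@[###/.##/.#./...]: H30[###/.##/.#./##.]-1* H31[###/.##/.#./.##]-1
p3 V@[###/.##/.#./##.]: V10[###/###/##./##.]+1* V22[###/.##/.##/###]+1
p4 H@[###/###/##./##.] terminal -1; root [##./.#./.#./...] d6
suppose V passes — search the same position with H to move:
pass> p1 H@[##./.#./.#./...]: H30[##./.#./.#./##.]-1* H31[##./.#./.#./.##]-1
pass> p2 V@[##./.#./.#./##.]: V02[###/.##/.#./##.]+1* V10[##./##./##./##.]+1 V12[##./.##/.##/##.]+1 V22[##./.#./.##/###]+1
pass> p3 H@[###/.##/.#./##.] terminal -1; root [##./.#./.#./...] d6
for V: play +1, pass +1

zugzwang(##./.#./.#./..., V) = False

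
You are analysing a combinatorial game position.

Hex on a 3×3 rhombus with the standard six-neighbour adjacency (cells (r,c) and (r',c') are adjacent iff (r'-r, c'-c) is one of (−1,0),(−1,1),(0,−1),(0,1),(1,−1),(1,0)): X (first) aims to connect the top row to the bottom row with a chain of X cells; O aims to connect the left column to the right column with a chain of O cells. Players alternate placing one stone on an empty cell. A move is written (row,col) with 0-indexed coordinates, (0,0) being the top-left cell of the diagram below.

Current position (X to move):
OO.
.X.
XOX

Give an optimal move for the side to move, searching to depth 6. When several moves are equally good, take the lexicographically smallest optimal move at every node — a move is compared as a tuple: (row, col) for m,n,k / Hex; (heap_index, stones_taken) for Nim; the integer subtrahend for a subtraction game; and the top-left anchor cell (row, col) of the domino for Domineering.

ply 1, X at OO./.X./XOX | (0,2)=+1→OOX/.X./XOX*; (1,0)=-1→OO./XX./XOX; (1,2)=-1→OO./.XX/XOX
ply 2: OOX/.X./XOX is terminal -1 (O); from OO./.X./XOX depth 6

X's best at [OO./.X./XOX]: (0,2)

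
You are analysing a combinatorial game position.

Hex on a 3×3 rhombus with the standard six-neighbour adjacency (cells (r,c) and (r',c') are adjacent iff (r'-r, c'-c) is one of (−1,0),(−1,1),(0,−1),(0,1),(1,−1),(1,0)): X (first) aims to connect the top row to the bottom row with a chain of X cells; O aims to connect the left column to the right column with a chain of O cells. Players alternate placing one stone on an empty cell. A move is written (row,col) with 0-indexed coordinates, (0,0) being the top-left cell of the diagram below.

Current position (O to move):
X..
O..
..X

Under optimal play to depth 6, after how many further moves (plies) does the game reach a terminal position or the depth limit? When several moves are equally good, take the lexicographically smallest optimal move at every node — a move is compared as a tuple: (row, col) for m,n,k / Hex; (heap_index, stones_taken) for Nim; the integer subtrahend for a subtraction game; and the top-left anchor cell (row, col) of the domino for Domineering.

PV length from [X../O../..X]: 3 plies

p1 O@[X../O../..X]: (0,1)[XO./O../..X]-1 (0,2)[X.O/O../..X]+1* (1,1)[X../OO./..X]+1 (1,2)[X../O.O/..X]-1 (2,0)[X../O../O.X]-1 (2,1)[X../O../.OX]-1
p2 X@[X.O/O../..X]: (0,1)[XXO/O../..X]-1* (1,1)[X.O/OX./..X]-1 (1,2)[X.O/O.X/..X]-1 (2,0)[X.O/O../X.X]-1 (2,1)[X.O/O../.XX]-1
p3 O@[XXO/O../..X]: (1,1)[XXO/OO./..X]+1* (1,2)[XXO/O.O/..X]-1 (2,0)[XXO/O../O.X]-1 (2,1)[XXO/O../.OX]-1
p4 X@[XXO/OO./..X] terminal -1; root [X../O../..X] d6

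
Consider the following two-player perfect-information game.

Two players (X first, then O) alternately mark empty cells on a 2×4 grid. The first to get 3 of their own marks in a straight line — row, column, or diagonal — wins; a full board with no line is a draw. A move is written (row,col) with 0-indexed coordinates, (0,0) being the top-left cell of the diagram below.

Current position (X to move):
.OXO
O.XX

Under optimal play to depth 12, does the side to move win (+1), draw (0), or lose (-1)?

[.OXO/O.XX] X move#1: (0,0):+0/XOXO/O.XX, (1,1):+1/.OXO/OXXX*
[.OXO/OXXX] end (terminal -1, O#2); searched .OXO/O.XX to 12

value(.OXO/O.XX, X) = +1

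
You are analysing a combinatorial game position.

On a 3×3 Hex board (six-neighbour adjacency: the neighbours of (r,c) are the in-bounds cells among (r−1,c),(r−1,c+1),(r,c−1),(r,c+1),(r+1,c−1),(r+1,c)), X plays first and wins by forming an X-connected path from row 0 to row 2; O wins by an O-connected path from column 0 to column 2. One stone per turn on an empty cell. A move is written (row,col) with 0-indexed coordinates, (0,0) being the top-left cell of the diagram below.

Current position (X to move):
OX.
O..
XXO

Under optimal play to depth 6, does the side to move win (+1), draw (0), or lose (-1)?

value(OX./O../XXO, X) = +1

p1 X@[OX./O../XXO]: (0,2)[OXX/O../XXO]+1* (1,1)[OX./OX./XXO]+1 (1,2)[OX./O.X/XXO]+1
p2 O@[OXX/O../XXO]: (1,1)[OXX/OO./XXO]-1* (1,2)[OXX/O.O/XXO]-1
p3 X@[OXX/OO./XXO]: (1,2)[OXX/OOX/XXO]+1*
p4 O@[OXX/OOX/XXO] terminal -1; root [OX./O../XXO] d6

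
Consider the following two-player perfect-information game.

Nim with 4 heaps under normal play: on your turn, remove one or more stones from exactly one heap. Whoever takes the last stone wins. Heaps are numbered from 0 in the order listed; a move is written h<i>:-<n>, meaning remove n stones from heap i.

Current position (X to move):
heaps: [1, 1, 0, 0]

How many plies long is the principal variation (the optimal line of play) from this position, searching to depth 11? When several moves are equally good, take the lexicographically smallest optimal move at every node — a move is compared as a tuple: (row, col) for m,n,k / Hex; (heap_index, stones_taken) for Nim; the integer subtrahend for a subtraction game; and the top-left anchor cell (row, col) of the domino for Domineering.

PV length from [(1,1,0,0)]: 2 plies

ply 1, X at (1,1,0,0) | h0:-1=-1→(0,1,0,0)*; h1:-1=-1→(1,0,0,0)
ply 2, O at (0,1,0,0) | h1:-1=+1→(0,0,0,0)*
ply 3: (0,0,0,0) is terminal -1 (X); from (1,1,0,0) depth 11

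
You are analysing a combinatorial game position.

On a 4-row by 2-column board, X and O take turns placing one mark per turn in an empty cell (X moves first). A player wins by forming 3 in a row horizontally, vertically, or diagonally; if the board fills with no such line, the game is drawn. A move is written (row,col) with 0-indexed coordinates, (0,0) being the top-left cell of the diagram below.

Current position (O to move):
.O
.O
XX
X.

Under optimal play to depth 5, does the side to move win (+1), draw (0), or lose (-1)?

ply 1, O at .O/.O/XX/X. | (0,0)=-1→OO/.O/XX/X.; (1,0)=+0→.O/OO/XX/X.*; (3,1)=-1→.O/.O/XX/XO
ply 2, X at .O/OO/XX/X. | (0,0)=+0→XO/OO/XX/X.*; (3,1)=+0→.O/OO/XX/XX
ply 3, O at XO/OO/XX/X. | (3,1)=+0→XO/OO/XX/XO*
ply 4: XO/OO/XX/XO is terminal +0 (X); from .O/.O/XX/X. depth 5

value(.O/.O/XX/X., O) = 0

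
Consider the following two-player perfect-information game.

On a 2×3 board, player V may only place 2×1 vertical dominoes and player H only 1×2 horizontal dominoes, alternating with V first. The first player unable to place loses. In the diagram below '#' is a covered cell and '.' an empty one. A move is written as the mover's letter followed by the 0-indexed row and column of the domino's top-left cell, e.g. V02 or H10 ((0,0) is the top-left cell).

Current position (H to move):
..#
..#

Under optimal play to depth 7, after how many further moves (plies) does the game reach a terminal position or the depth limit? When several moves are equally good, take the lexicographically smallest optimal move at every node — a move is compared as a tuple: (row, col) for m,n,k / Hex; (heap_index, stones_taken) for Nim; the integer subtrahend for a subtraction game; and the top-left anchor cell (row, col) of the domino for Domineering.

ply 1, H at ..#/..# | H00=+1→###/..#*; H10=+1→..#/###
ply 2: ###/..# is terminal -1 (V); from ..#/..# depth 7

PV length from [..#/..#]: 1 ply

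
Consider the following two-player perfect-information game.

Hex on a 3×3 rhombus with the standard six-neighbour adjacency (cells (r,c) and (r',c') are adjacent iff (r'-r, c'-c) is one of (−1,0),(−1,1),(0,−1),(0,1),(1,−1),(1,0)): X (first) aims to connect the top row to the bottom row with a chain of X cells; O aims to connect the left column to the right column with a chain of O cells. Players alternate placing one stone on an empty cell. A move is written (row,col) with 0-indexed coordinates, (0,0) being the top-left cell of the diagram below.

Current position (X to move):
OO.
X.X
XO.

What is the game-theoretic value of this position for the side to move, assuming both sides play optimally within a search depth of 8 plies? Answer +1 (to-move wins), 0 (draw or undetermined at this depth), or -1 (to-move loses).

ply 1, X at OO./X.X/XO. | (0,2)=+1→OOX/X.X/XO.*; (1,1)=-1→OO./XXX/XO.; (2,2)=-1→OO./X.X/XOX
ply 2, O at OOX/X.X/XO. | (1,1)=-1→OOX/XOX/XO.*; (2,2)=-1→OOX/X.X/XOO
ply 3, X at OOX/XOX/XO. | (2,2)=+1→OOX/XOX/XOX*
ply 4: OOX/XOX/XOX is terminal -1 (O); from OO./X.X/XO. depth 8

value(OO./X.X/XO., X) = +1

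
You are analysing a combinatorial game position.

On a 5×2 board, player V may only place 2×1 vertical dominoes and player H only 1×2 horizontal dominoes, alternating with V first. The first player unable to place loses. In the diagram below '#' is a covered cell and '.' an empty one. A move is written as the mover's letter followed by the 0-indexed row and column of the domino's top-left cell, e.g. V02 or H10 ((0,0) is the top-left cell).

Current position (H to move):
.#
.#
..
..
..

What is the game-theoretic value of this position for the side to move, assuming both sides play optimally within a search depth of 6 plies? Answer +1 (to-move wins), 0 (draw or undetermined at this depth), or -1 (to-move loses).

p1 H@[.#/.#/../../..]: H20[.#/.#/##/../..]-1 H30[.#/.#/../##/..]+1* H40[.#/.#/../../##]-1
p2 V@[.#/.#/../##/..]: V00[##/##/../##/..]-1* V10[.#/##/#./##/..]-1
p3 H@[##/##/../##/..]: H20[##/##/##/##/..]+1* H40[##/##/../##/##]+1
p4 V@[##/##/##/##/..] terminal -1; root [.#/.#/../../..] d6

value(.#/.#/../../.., H) = +1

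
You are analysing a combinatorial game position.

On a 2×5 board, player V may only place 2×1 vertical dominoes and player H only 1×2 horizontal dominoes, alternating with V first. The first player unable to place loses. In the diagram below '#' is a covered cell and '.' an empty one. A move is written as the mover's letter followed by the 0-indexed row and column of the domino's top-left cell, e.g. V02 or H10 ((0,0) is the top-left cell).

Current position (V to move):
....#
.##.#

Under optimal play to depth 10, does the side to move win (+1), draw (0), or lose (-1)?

value(....#/.##.#, V) = -1

ply 1, V at ....#/.##.# | V00=-1→#...#/###.#*; V03=-1→...##/.####
ply 2, H at #...#/###.# | H01=-1→###.#/###.#; H02=+1→#.###/###.#*
ply 3: #.###/###.# is terminal -1 (V); from ....#/.##.# depth 10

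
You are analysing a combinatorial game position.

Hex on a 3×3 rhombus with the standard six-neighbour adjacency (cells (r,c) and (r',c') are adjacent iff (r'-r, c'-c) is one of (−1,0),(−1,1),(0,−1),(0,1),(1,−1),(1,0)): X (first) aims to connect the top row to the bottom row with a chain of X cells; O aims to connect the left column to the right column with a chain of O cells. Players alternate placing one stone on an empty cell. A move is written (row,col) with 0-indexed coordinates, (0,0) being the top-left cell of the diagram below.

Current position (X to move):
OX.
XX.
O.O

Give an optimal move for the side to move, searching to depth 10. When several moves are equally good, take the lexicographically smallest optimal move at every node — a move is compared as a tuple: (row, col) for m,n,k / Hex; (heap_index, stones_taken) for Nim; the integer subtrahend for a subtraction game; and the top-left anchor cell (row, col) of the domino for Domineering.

[OX./XX./O.O] X move#1: (0,2):-1/OXX/XX./O.O, (1,2):-1/OX./XXX/O.O, (2,1):+1/OX./XX./OXO*
[OX./XX./OXO] end (terminal -1, O#2); searched OX./XX./O.O to 10

X's best at [OX./XX./O.O]: (2,1)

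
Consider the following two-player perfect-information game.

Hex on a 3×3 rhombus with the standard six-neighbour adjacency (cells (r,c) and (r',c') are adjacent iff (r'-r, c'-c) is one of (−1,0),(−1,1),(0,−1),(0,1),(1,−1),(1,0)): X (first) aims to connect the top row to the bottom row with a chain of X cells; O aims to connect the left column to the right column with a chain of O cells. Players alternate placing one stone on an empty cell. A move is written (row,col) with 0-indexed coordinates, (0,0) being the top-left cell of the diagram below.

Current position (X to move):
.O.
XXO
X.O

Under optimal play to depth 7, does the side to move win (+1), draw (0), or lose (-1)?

[.O./XXO/X.O] X move#1: (0,0):+1/XO./XXO/X.O*, (0,2):+1/.OX/XXO/X.O, (2,1):+1/.O./XXO/XXO
[XO./XXO/X.O] end (terminal -1, O#2); searched .O./XXO/X.O to 7

value(.O./XXO/X.O, X) = +1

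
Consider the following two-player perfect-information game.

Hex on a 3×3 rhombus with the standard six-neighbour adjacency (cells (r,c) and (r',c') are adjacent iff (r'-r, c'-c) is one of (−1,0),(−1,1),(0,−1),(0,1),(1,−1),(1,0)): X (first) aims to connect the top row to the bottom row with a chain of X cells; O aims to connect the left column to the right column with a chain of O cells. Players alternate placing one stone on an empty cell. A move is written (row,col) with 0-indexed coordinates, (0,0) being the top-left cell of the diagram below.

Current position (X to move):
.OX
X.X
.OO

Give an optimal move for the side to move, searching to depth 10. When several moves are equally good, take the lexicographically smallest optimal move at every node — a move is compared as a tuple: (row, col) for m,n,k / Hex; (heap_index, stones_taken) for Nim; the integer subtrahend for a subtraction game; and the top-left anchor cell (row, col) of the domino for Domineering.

X's best at [.OX/X.X/.OO]: (2,0)

[.OX/X.X/.OO] X move#1: (0,0):-1/XOX/X.X/.OO, (1,1):-1/.OX/XXX/.OO, (2,0):+1/.OX/X.X/XOO*
[.OX/X.X/XOO] O move#2: (0,0):-1/OOX/X.X/XOO*, (1,1):-1/.OX/XOX/XOO
[OOX/X.X/XOO] X move#3: (1,1):+1/OOX/XXX/XOO*
[OOX/XXX/XOO] end (terminal -1, O#4); searched .OX/X.X/.OO to 10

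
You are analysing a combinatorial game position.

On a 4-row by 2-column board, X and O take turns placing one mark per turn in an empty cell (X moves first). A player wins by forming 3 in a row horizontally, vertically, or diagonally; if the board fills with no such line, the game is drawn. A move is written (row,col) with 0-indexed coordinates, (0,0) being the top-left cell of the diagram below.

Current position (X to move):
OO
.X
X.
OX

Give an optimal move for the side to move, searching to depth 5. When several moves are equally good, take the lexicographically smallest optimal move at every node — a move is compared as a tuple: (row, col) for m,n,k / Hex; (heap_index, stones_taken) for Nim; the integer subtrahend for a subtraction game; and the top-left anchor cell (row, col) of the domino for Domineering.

ply 1, X at OO/.X/X./OX | (1,0)=+0→OO/XX/X./OX; (2,1)=+1→OO/.X/XX/OX*
ply 2: OO/.X/XX/OX is terminal -1 (O); from OO/.X/X./OX depth 5

X's best at [OO/.X/X./OX]: (2,1)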